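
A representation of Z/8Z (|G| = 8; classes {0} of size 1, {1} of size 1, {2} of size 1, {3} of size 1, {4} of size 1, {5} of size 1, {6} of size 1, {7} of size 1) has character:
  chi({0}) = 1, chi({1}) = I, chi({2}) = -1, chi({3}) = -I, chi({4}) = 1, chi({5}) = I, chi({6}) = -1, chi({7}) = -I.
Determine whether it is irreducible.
Irreducible: <chi, chi> = 1.

Why: <chi, chi> = (1/|G|) sum_C |C| * |chi(C)|^2 = (1/8)[1*|1|^2 + 1*|I|^2 + 1*|-1|^2 + 1*|-I|^2 + 1*|1|^2 + 1*|I|^2 + 1*|-1|^2 + 1*|-I|^2]
  = (1/8)[(1) + (1) + (1) + (1) + (1) + (1) + (1) + (1)] = 8/8 = 1.
(Exp terms are combined using exp(i*s)*conj(exp(i*t)) = exp(i*(s-t)), and sums of them are collapsed using the identity that for every m > 1 the m distinct m-th roots of unity sum to 0, e.g. 1 + exp(2*I*pi/3) + exp(-2*I*pi/3) = 0.)
A character is irreducible iff <chi, chi> = 1, so this representation is irreducible.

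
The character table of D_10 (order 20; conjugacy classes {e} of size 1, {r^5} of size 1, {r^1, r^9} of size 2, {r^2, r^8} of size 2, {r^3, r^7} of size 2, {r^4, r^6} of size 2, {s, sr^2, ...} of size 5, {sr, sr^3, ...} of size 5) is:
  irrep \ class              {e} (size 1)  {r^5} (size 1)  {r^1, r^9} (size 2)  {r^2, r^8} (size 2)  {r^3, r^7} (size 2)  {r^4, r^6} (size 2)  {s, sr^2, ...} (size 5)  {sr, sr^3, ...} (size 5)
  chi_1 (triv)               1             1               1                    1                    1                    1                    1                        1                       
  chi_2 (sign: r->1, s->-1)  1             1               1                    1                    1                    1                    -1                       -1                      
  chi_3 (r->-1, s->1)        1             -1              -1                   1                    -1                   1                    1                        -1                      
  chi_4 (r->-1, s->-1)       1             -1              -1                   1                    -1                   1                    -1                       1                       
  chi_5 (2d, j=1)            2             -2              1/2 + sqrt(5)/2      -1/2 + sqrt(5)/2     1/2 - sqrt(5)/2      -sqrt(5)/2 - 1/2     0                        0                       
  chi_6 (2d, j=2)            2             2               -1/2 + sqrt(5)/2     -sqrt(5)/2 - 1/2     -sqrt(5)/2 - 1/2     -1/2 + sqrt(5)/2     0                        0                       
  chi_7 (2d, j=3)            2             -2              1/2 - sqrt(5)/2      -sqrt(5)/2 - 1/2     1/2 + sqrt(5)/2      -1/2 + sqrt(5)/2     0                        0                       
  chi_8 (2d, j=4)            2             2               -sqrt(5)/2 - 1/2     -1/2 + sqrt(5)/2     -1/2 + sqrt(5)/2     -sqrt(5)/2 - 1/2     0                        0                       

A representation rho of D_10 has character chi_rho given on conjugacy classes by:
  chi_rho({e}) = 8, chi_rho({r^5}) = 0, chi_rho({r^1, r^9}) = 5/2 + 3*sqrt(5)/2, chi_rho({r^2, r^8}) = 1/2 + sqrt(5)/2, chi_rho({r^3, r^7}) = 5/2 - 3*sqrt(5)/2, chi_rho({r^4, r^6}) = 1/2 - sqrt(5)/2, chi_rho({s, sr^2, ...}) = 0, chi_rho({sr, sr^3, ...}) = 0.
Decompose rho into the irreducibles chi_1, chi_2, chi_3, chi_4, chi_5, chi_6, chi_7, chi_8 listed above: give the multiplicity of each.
Multiplicities: chi_1: 1, chi_2: 1, chi_3: 0, chi_4: 0, chi_5: 2, chi_6: 1, chi_7: 0, chi_8: 0.

Details: Use <chi_rho, chi> = (1/|G|) sum_C |C| * chi_rho(C) * conj(chi(C)) with |G| = 20 for each irreducible chi in the table:
  <chi_rho, chi_1> = (1/20)[1*(8)*conj(1) + 1*(0)*conj(1) + 2*(5/2 + 3*sqrt(5)/2)*conj(1) + 2*(1/2 + sqrt(5)/2)*conj(1) + 2*(5/2 - 3*sqrt(5)/2)*conj(1) + 2*(1/2 - sqrt(5)/2)*conj(1) + 5*(0)*conj(1) + 5*(0)*conj(1)]
      = (1/20)[(8) + (0) + (5 + 3*sqrt(5)) + (1 + sqrt(5)) + (5 - 3*sqrt(5)) + (1 - sqrt(5)) + (0) + (0)] = 20/20 = 1
  <chi_rho, chi_2> = (1/20)[1*(8)*conj(1) + 1*(0)*conj(1) + 2*(5/2 + 3*sqrt(5)/2)*conj(1) + 2*(1/2 + sqrt(5)/2)*conj(1) + 2*(5/2 - 3*sqrt(5)/2)*conj(1) + 2*(1/2 - sqrt(5)/2)*conj(1) + 5*(0)*conj(-1) + 5*(0)*conj(-1)]
      = (1/20)[(8) + (0) + (5 + 3*sqrt(5)) + (1 + sqrt(5)) + (5 - 3*sqrt(5)) + (1 - sqrt(5)) + (0) + (0)] = 20/20 = 1
  <chi_rho, chi_3> = (1/20)[1*(8)*conj(1) + 1*(0)*conj(-1) + 2*(5/2 + 3*sqrt(5)/2)*conj(-1) + 2*(1/2 + sqrt(5)/2)*conj(1) + 2*(5/2 - 3*sqrt(5)/2)*conj(-1) + 2*(1/2 - sqrt(5)/2)*conj(1) + 5*(0)*conj(1) + 5*(0)*conj(-1)]
      = (1/20)[(8) + (0) + (-3*sqrt(5) - 5) + (1 + sqrt(5)) + (-5 + 3*sqrt(5)) + (1 - sqrt(5)) + (0) + (0)] = 0/20 = 0
  <chi_rho, chi_4> = (1/20)[1*(8)*conj(1) + 1*(0)*conj(-1) + 2*(5/2 + 3*sqrt(5)/2)*conj(-1) + 2*(1/2 + sqrt(5)/2)*conj(1) + 2*(5/2 - 3*sqrt(5)/2)*conj(-1) + 2*(1/2 - sqrt(5)/2)*conj(1) + 5*(0)*conj(-1) + 5*(0)*conj(1)]
      = (1/20)[(8) + (0) + (-3*sqrt(5) - 5) + (1 + sqrt(5)) + (-5 + 3*sqrt(5)) + (1 - sqrt(5)) + (0) + (0)] = 0/20 = 0
  <chi_rho, chi_5> = (1/20)[1*(8)*conj(2) + 1*(0)*conj(-2) + 2*(5/2 + 3*sqrt(5)/2)*conj(1/2 + sqrt(5)/2) + 2*(1/2 + sqrt(5)/2)*conj(-1/2 + sqrt(5)/2) + 2*(5/2 - 3*sqrt(5)/2)*conj(1/2 - sqrt(5)/2) + 2*(1/2 - sqrt(5)/2)*conj(-sqrt(5)/2 - 1/2) + 5*(0)*conj(0) + 5*(0)*conj(0)]
      = (1/20)[(16) + (0) + (4*sqrt(5) + 10) + (2) + (10 - 4*sqrt(5)) + (2) + (0) + (0)] = 40/20 = 2
  <chi_rho, chi_6> = (1/20)[1*(8)*conj(2) + 1*(0)*conj(2) + 2*(5/2 + 3*sqrt(5)/2)*conj(-1/2 + sqrt(5)/2) + 2*(1/2 + sqrt(5)/2)*conj(-sqrt(5)/2 - 1/2) + 2*(5/2 - 3*sqrt(5)/2)*conj(-sqrt(5)/2 - 1/2) + 2*(1/2 - sqrt(5)/2)*conj(-1/2 + sqrt(5)/2) + 5*(0)*conj(0) + 5*(0)*conj(0)]
      = (1/20)[(16) + (0) + (sqrt(5) + 5) + (-3 - sqrt(5)) + (5 - sqrt(5)) + (-3 + sqrt(5)) + (0) + (0)] = 20/20 = 1
  <chi_rho, chi_7> = (1/20)[1*(8)*conj(2) + 1*(0)*conj(-2) + 2*(5/2 + 3*sqrt(5)/2)*conj(1/2 - sqrt(5)/2) + 2*(1/2 + sqrt(5)/2)*conj(-sqrt(5)/2 - 1/2) + 2*(5/2 - 3*sqrt(5)/2)*conj(1/2 + sqrt(5)/2) + 2*(1/2 - sqrt(5)/2)*conj(-1/2 + sqrt(5)/2) + 5*(0)*conj(0) + 5*(0)*conj(0)]
      = (1/20)[(16) + (0) + (-5 - sqrt(5)) + (-3 - sqrt(5)) + (-5 + sqrt(5)) + (-3 + sqrt(5)) + (0) + (0)] = 0/20 = 0
  <chi_rho, chi_8> = (1/20)[1*(8)*conj(2) + 1*(0)*conj(2) + 2*(5/2 + 3*sqrt(5)/2)*conj(-sqrt(5)/2 - 1/2) + 2*(1/2 + sqrt(5)/2)*conj(-1/2 + sqrt(5)/2) + 2*(5/2 - 3*sqrt(5)/2)*conj(-1/2 + sqrt(5)/2) + 2*(1/2 - sqrt(5)/2)*conj(-sqrt(5)/2 - 1/2) + 5*(0)*conj(0) + 5*(0)*conj(0)]
      = (1/20)[(16) + (0) + (-10 - 4*sqrt(5)) + (2) + (-10 + 4*sqrt(5)) + (2) + (0) + (0)] = 0/20 = 0
Dimension check: dim(rho) = sum (mult * dim) = 1*1 + 1*1 + 0*1 + 0*1 + 2*2 + 1*2 + 0*2 + 0*2 = 8 = chi_rho(e) = 8.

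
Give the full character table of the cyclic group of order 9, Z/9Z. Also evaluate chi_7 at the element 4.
Character table of Z/9Z (irreps indexed chi_0,...,chi_8 with chi_k(m) = zeta_9^(k*m), zeta_9 = exp(2*pi*i/9)):
  irrep \ class  {0} (size 1)  {1} (size 1)    {2} (size 1)    {3} (size 1)    {4} (size 1)    {5} (size 1)    {6} (size 1)    {7} (size 1)    {8} (size 1)  
  chi_0          1             1               1               1               1               1               1               1               1             
  chi_1          1             exp(2*I*pi/9)   exp(4*I*pi/9)   exp(2*I*pi/3)   exp(8*I*pi/9)   exp(-8*I*pi/9)  exp(-2*I*pi/3)  exp(-4*I*pi/9)  exp(-2*I*pi/9)
  chi_2          1             exp(4*I*pi/9)   exp(8*I*pi/9)   exp(-2*I*pi/3)  exp(-2*I*pi/9)  exp(2*I*pi/9)   exp(2*I*pi/3)   exp(-8*I*pi/9)  exp(-4*I*pi/9)
  chi_3          1             exp(2*I*pi/3)   exp(-2*I*pi/3)  1               exp(2*I*pi/3)   exp(-2*I*pi/3)  1               exp(2*I*pi/3)   exp(-2*I*pi/3)
  chi_4          1             exp(8*I*pi/9)   exp(-2*I*pi/9)  exp(2*I*pi/3)   exp(-4*I*pi/9)  exp(4*I*pi/9)   exp(-2*I*pi/3)  exp(2*I*pi/9)   exp(-8*I*pi/9)
  chi_5          1             exp(-8*I*pi/9)  exp(2*I*pi/9)   exp(-2*I*pi/3)  exp(4*I*pi/9)   exp(-4*I*pi/9)  exp(2*I*pi/3)   exp(-2*I*pi/9)  exp(8*I*pi/9) 
  chi_6          1             exp(-2*I*pi/3)  exp(2*I*pi/3)   1               exp(-2*I*pi/3)  exp(2*I*pi/3)   1               exp(-2*I*pi/3)  exp(2*I*pi/3) 
  chi_7          1             exp(-4*I*pi/9)  exp(-8*I*pi/9)  exp(2*I*pi/3)   exp(2*I*pi/9)   exp(-2*I*pi/9)  exp(-2*I*pi/3)  exp(8*I*pi/9)   exp(4*I*pi/9) 
  chi_8          1             exp(-2*I*pi/9)  exp(-4*I*pi/9)  exp(-2*I*pi/3)  exp(-8*I*pi/9)  exp(8*I*pi/9)   exp(2*I*pi/3)   exp(4*I*pi/9)   exp(2*I*pi/9) 

Spot check: chi_7(4) = zeta_9^(7*4) = zeta_9^28 = exp(2*I*pi/9).

Working: Z/9Z is abelian, so all 9 irreducible complex representations are 1-dimensional. They are given by chi_k(m) = zeta_9^(k*m) for k = 0,...,8. Row orthogonality: sum_m chi_k(m) conj(chi_l(m)) = 9 * [k = l].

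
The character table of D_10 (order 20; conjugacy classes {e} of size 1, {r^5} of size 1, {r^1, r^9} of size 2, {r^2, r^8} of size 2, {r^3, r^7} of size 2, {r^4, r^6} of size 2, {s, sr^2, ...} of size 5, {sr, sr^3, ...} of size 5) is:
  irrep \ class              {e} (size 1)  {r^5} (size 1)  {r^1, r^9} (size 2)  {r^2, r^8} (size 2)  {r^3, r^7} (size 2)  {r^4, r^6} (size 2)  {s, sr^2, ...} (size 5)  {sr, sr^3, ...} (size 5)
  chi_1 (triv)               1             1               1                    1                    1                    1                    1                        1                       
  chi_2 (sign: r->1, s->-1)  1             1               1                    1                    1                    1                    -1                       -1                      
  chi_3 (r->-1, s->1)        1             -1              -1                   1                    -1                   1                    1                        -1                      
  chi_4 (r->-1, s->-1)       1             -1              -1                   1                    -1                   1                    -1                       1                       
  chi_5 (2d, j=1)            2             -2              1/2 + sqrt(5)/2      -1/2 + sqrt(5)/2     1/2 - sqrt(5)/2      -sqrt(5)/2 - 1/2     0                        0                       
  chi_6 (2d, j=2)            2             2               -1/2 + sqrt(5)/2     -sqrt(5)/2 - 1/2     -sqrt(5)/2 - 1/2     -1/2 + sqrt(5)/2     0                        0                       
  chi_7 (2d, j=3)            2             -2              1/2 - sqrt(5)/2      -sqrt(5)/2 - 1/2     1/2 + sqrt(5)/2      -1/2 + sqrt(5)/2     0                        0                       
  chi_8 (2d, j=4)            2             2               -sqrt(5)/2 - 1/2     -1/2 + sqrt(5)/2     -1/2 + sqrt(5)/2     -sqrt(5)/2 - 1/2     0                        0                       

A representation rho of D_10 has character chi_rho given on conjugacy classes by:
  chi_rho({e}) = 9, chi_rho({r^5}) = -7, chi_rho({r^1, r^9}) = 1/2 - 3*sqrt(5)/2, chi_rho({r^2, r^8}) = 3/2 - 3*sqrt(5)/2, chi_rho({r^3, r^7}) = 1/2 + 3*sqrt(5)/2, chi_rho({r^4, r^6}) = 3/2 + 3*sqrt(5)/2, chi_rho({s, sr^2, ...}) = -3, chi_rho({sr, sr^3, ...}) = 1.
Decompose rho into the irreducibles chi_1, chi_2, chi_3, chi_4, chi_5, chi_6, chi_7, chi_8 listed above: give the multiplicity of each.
Multiplicities: chi_1: 0, chi_2: 1, chi_3: 0, chi_4: 2, chi_5: 0, chi_6: 0, chi_7: 3, chi_8: 0.

Argument: Use <chi_rho, chi> = (1/|G|) sum_C |C| * chi_rho(C) * conj(chi(C)) with |G| = 20 for each irreducible chi in the table:
  <chi_rho, chi_1> = (1/20)[1*(9)*conj(1) + 1*(-7)*conj(1) + 2*(1/2 - 3*sqrt(5)/2)*conj(1) + 2*(3/2 - 3*sqrt(5)/2)*conj(1) + 2*(1/2 + 3*sqrt(5)/2)*conj(1) + 2*(3/2 + 3*sqrt(5)/2)*conj(1) + 5*(-3)*conj(1) + 5*(1)*conj(1)]
      = (1/20)[(9) + (-7) + (1 - 3*sqrt(5)) + (3 - 3*sqrt(5)) + (1 + 3*sqrt(5)) + (3 + 3*sqrt(5)) + (-15) + (5)] = 0/20 = 0
  <chi_rho, chi_2> = (1/20)[1*(9)*conj(1) + 1*(-7)*conj(1) + 2*(1/2 - 3*sqrt(5)/2)*conj(1) + 2*(3/2 - 3*sqrt(5)/2)*conj(1) + 2*(1/2 + 3*sqrt(5)/2)*conj(1) + 2*(3/2 + 3*sqrt(5)/2)*conj(1) + 5*(-3)*conj(-1) + 5*(1)*conj(-1)]
      = (1/20)[(9) + (-7) + (1 - 3*sqrt(5)) + (3 - 3*sqrt(5)) + (1 + 3*sqrt(5)) + (3 + 3*sqrt(5)) + (15) + (-5)] = 20/20 = 1
  <chi_rho, chi_3> = (1/20)[1*(9)*conj(1) + 1*(-7)*conj(-1) + 2*(1/2 - 3*sqrt(5)/2)*conj(-1) + 2*(3/2 - 3*sqrt(5)/2)*conj(1) + 2*(1/2 + 3*sqrt(5)/2)*conj(-1) + 2*(3/2 + 3*sqrt(5)/2)*conj(1) + 5*(-3)*conj(1) + 5*(1)*conj(-1)]
      = (1/20)[(9) + (7) + (-1 + 3*sqrt(5)) + (3 - 3*sqrt(5)) + (-3*sqrt(5) - 1) + (3 + 3*sqrt(5)) + (-15) + (-5)] = 0/20 = 0
  <chi_rho, chi_4> = (1/20)[1*(9)*conj(1) + 1*(-7)*conj(-1) + 2*(1/2 - 3*sqrt(5)/2)*conj(-1) + 2*(3/2 - 3*sqrt(5)/2)*conj(1) + 2*(1/2 + 3*sqrt(5)/2)*conj(-1) + 2*(3/2 + 3*sqrt(5)/2)*conj(1) + 5*(-3)*conj(-1) + 5*(1)*conj(1)]
      = (1/20)[(9) + (7) + (-1 + 3*sqrt(5)) + (3 - 3*sqrt(5)) + (-3*sqrt(5) - 1) + (3 + 3*sqrt(5)) + (15) + (5)] = 40/20 = 2
  <chi_rho, chi_5> = (1/20)[1*(9)*conj(2) + 1*(-7)*conj(-2) + 2*(1/2 - 3*sqrt(5)/2)*conj(1/2 + sqrt(5)/2) + 2*(3/2 - 3*sqrt(5)/2)*conj(-1/2 + sqrt(5)/2) + 2*(1/2 + 3*sqrt(5)/2)*conj(1/2 - sqrt(5)/2) + 2*(3/2 + 3*sqrt(5)/2)*conj(-sqrt(5)/2 - 1/2) + 5*(-3)*conj(0) + 5*(1)*conj(0)]
      = (1/20)[(18) + (14) + (-7 - sqrt(5)) + (-9 + 3*sqrt(5)) + (-7 + sqrt(5)) + (-9 - 3*sqrt(5)) + (0) + (0)] = 0/20 = 0
  <chi_rho, chi_6> = (1/20)[1*(9)*conj(2) + 1*(-7)*conj(2) + 2*(1/2 - 3*sqrt(5)/2)*conj(-1/2 + sqrt(5)/2) + 2*(3/2 - 3*sqrt(5)/2)*conj(-sqrt(5)/2 - 1/2) + 2*(1/2 + 3*sqrt(5)/2)*conj(-sqrt(5)/2 - 1/2) + 2*(3/2 + 3*sqrt(5)/2)*conj(-1/2 + sqrt(5)/2) + 5*(-3)*conj(0) + 5*(1)*conj(0)]
      = (1/20)[(18) + (-14) + (-8 + 2*sqrt(5)) + (6) + (-8 - 2*sqrt(5)) + (6) + (0) + (0)] = 0/20 = 0
  <chi_rho, chi_7> = (1/20)[1*(9)*conj(2) + 1*(-7)*conj(-2) + 2*(1/2 - 3*sqrt(5)/2)*conj(1/2 - sqrt(5)/2) + 2*(3/2 - 3*sqrt(5)/2)*conj(-sqrt(5)/2 - 1/2) + 2*(1/2 + 3*sqrt(5)/2)*conj(1/2 + sqrt(5)/2) + 2*(3/2 + 3*sqrt(5)/2)*conj(-1/2 + sqrt(5)/2) + 5*(-3)*conj(0) + 5*(1)*conj(0)]
      = (1/20)[(18) + (14) + (8 - 2*sqrt(5)) + (6) + (2*sqrt(5) + 8) + (6) + (0) + (0)] = 60/20 = 3
  <chi_rho, chi_8> = (1/20)[1*(9)*conj(2) + 1*(-7)*conj(2) + 2*(1/2 - 3*sqrt(5)/2)*conj(-sqrt(5)/2 - 1/2) + 2*(3/2 - 3*sqrt(5)/2)*conj(-1/2 + sqrt(5)/2) + 2*(1/2 + 3*sqrt(5)/2)*conj(-1/2 + sqrt(5)/2) + 2*(3/2 + 3*sqrt(5)/2)*conj(-sqrt(5)/2 - 1/2) + 5*(-3)*conj(0) + 5*(1)*conj(0)]
      = (1/20)[(18) + (-14) + (sqrt(5) + 7) + (-9 + 3*sqrt(5)) + (7 - sqrt(5)) + (-9 - 3*sqrt(5)) + (0) + (0)] = 0/20 = 0
Dimension check: dim(rho) = sum (mult * dim) = 0*1 + 1*1 + 0*1 + 2*1 + 0*2 + 0*2 + 3*2 + 0*2 = 9 = chi_rho(e) = 9.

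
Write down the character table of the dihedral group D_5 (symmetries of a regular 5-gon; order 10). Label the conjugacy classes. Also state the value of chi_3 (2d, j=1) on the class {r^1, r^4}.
Conjugacy classes: {e} of size 1, {r^1, r^4} of size 2, {r^2, r^3} of size 2, {s, sr, ..., sr^4} of size 5.
Character table:
  irrep \ class              {e} (size 1)  {r^1, r^4} (size 2)  {r^2, r^3} (size 2)  {s, sr, ..., sr^4} (size 5)
  chi_1 (triv)               1             1                    1                    1                          
  chi_2 (sign: r->1, s->-1)  1             1                    1                    -1                         
  chi_3 (2d, j=1)            2             -1/2 + sqrt(5)/2     -sqrt(5)/2 - 1/2     0                          
  chi_4 (2d, j=2)            2             -sqrt(5)/2 - 1/2     -1/2 + sqrt(5)/2     0                          

Spot check: chi_3 (2d, j=1) on {r^1, r^4} = -1/2 + sqrt(5)/2.

Reasoning: D_5 has order 2*5 = 10 with 4 conjugacy classes, hence 4 irreducibles. Sum of squared dims 1 + 1 + 4 + 4 = 10 = |G|. Linear characters come from the abelianisation; the 2-dimensional irreps have character r^k -> 2*cos(2*pi*j*k/5), reflections -> 0.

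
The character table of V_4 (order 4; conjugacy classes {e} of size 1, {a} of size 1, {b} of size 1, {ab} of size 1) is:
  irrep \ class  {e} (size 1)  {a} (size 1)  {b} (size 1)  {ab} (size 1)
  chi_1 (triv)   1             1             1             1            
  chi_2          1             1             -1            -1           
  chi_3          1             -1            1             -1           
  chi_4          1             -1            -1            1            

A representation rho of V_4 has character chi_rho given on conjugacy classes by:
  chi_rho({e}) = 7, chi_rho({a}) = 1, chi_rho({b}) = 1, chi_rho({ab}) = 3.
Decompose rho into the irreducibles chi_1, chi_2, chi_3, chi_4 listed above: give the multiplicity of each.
Multiplicities: chi_1: 3, chi_2: 1, chi_3: 1, chi_4: 2.

Justification: Use <chi_rho, chi> = (1/|G|) sum_C |C| * chi_rho(C) * conj(chi(C)) with |G| = 4 for each irreducible chi in the table:
  <chi_rho, chi_1> = (1/4)[1*(7)*conj(1) + 1*(1)*conj(1) + 1*(1)*conj(1) + 1*(3)*conj(1)]
      = (1/4)[(7) + (1) + (1) + (3)] = 12/4 = 3
  <chi_rho, chi_2> = (1/4)[1*(7)*conj(1) + 1*(1)*conj(1) + 1*(1)*conj(-1) + 1*(3)*conj(-1)]
      = (1/4)[(7) + (1) + (-1) + (-3)] = 4/4 = 1
  <chi_rho, chi_3> = (1/4)[1*(7)*conj(1) + 1*(1)*conj(-1) + 1*(1)*conj(1) + 1*(3)*conj(-1)]
      = (1/4)[(7) + (-1) + (1) + (-3)] = 4/4 = 1
  <chi_rho, chi_4> = (1/4)[1*(7)*conj(1) + 1*(1)*conj(-1) + 1*(1)*conj(-1) + 1*(3)*conj(1)]
      = (1/4)[(7) + (-1) + (-1) + (3)] = 8/4 = 2
Dimension check: dim(rho) = sum (mult * dim) = 3*1 + 1*1 + 1*1 + 2*1 = 7 = chi_rho(e) = 7.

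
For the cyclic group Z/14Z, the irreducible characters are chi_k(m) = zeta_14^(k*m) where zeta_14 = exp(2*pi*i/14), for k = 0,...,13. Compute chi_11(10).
chi_11(10) = zeta_14^110 = exp(-2*I*pi/7)

Justification: chi_11(10) = zeta_14^(11*10) = zeta_14^110. Since zeta_14^14 = 1, this equals zeta_14^12 = exp(2*pi*i*12/14) = exp(-2*I*pi/7).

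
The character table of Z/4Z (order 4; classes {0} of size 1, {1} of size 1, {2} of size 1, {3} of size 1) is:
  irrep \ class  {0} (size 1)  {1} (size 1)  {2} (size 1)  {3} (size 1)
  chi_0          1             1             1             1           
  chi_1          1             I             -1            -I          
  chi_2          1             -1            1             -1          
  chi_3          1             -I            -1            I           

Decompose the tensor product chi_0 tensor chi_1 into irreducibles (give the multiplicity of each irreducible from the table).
chi_0 tensor chi_1 = chi_1 (all other irreducibles have multiplicity 0).

Proof sketch: The character of a tensor product is the pointwise product (chi_0 * chi_1)(C) = chi_0(C) * chi_1(C):
  {0}: (1)*(1), {1}: (1)*(I), {2}: (1)*(-1), {3}: (1)*(-I)
so (chi_0 * chi_1) takes values
  {0} -> 1, {1} -> I, {2} -> -1, {3} -> -I.
Now take the inner product of this character with each irreducible chi from the table, <chi_0*chi_1, chi> = (1/4) sum_C |C| (chi_0*chi_1)(C) conj(chi(C)):
  <chi_0*chi_1, chi_0> = (1/4)[1*(1)*conj(1) + 1*(I)*conj(1) + 1*(-1)*conj(1) + 1*(-I)*conj(1)]
      = (1/4)[(1) + (I) + (-1) + (-I)] = 0/4 = 0
  <chi_0*chi_1, chi_1> = (1/4)[1*(1)*conj(1) + 1*(I)*conj(I) + 1*(-1)*conj(-1) + 1*(-I)*conj(-I)]
      = (1/4)[(1) + (1) + (1) + (1)] = 4/4 = 1
  <chi_0*chi_1, chi_2> = (1/4)[1*(1)*conj(1) + 1*(I)*conj(-1) + 1*(-1)*conj(1) + 1*(-I)*conj(-1)]
      = (1/4)[(1) + (-I) + (-1) + (I)] = 0/4 = 0
  <chi_0*chi_1, chi_3> = (1/4)[1*(1)*conj(1) + 1*(I)*conj(-I) + 1*(-1)*conj(-1) + 1*(-I)*conj(I)]
      = (1/4)[(1) + (-1) + (1) + (-1)] = 0/4 = 0
(Exp terms are combined using exp(i*s)*conj(exp(i*t)) = exp(i*(s-t)), and sums of them are collapsed using the identity that for every m > 1 the m distinct m-th roots of unity sum to 0, e.g. 1 + exp(2*I*pi/3) + exp(-2*I*pi/3) = 0.)
Hence the multiplicities are chi_1: 1. Dimension check: dim(chi_0)*dim(chi_1) = 1*1 = 1 and sum (mult * dim) = 1*1 = 1.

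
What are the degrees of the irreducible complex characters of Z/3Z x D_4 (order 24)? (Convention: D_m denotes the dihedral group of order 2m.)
Dimensions: 1, 1, 1, 1, 1, 1, 1, 1, 1, 1, 1, 1, 2, 2, 2

Reasoning: There are 15 irreducibles (= number of conjugacy classes). Their dimensions d_i satisfy sum d_i^2 = |G| = 24: 1 + 1 + 1 + 1 + 1 + 1 + 1 + 1 + 1 + 1 + 1 + 1 + 4 + 4 + 4 = 24. (For the product with Z/3Z: each of the 3 1-dim characters of Z/3Z tensors with each irrep of D_4, giving 3 copies of each D_4-dimension.)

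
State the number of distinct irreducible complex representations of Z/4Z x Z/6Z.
24

Details: The number of irreducible complex representations of a finite group equals its number of conjugacy classes. Z/4Z x Z/6Z is abelian of order 24, so every element is its own conjugacy class: 24 classes, so Z/4Z x Z/6Z (order 24) has exactly 24 irreducible complex representations.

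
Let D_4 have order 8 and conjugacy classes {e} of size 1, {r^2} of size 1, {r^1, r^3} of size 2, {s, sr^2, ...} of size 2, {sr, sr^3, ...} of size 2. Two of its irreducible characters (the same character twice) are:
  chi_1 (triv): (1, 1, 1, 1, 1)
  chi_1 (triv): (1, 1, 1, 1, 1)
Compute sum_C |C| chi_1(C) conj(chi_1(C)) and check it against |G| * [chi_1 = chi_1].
Sum = 8 = |G| = 8; so <chi_1, chi_1> = 1 (norm-1 confirms irreducibility).

Reasoning: Compute term by term over conjugacy classes (|C| * chi_1(C) * conj(chi_1(C))):
  1*(1)*conj(1) + 1*(1)*conj(1) + 2*(1)*conj(1) + 2*(1)*conj(1) + 2*(1)*conj(1)
  = (1) + (1) + (2) + (2) + (2)
  = 8.
Dividing by |G| = 8 gives 8/8 = 1, matching the row-orthogonality relation <chi_1, chi_1> = [chi_1 = chi_1].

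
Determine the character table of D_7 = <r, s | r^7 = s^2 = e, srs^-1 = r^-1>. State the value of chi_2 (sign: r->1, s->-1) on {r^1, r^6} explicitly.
Conjugacy classes: {e} of size 1, {r^1, r^6} of size 2, {r^2, r^5} of size 2, {r^3, r^4} of size 2, {s, sr, ..., sr^6} of size 7.
Character table:
  irrep \ class              {e} (size 1)  {r^1, r^6} (size 2)  {r^2, r^5} (size 2)  {r^3, r^4} (size 2)  {s, sr, ..., sr^6} (size 7)
  chi_1 (triv)               1             1                    1                    1                    1                          
  chi_2 (sign: r->1, s->-1)  1             1                    1                    1                    -1                         
  chi_3 (2d, j=1)            2             2*cos(2*pi/7)        -2*cos(3*pi/7)       -2*cos(pi/7)         0                          
  chi_4 (2d, j=2)            2             -2*cos(3*pi/7)       -2*cos(pi/7)         2*cos(2*pi/7)        0                          
  chi_5 (2d, j=3)            2             -2*cos(pi/7)         2*cos(2*pi/7)        -2*cos(3*pi/7)       0                          

Spot check: chi_2 (sign: r->1, s->-1) on {r^1, r^6} = 1.

D_7 has order 2*7 = 14 with 5 conjugacy classes, hence 5 irreducibles. Sum of squared dims 1 + 1 + 4 + 4 + 4 = 14 = |G|. Linear characters come from the abelianisation; the 2-dimensional irreps have character r^k -> 2*cos(2*pi*j*k/7), reflections -> 0.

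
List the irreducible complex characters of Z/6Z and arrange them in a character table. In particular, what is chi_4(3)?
Character table of Z/6Z (irreps indexed chi_0,...,chi_5 with chi_k(m) = zeta_6^(k*m), zeta_6 = exp(2*pi*i/6)):
  irrep \ class  {0} (size 1)  {1} (size 1)    {2} (size 1)    {3} (size 1)  {4} (size 1)    {5} (size 1)  
  chi_0          1             1               1               1             1               1             
  chi_1          1             exp(I*pi/3)     exp(2*I*pi/3)   -1            exp(-2*I*pi/3)  exp(-I*pi/3)  
  chi_2          1             exp(2*I*pi/3)   exp(-2*I*pi/3)  1             exp(2*I*pi/3)   exp(-2*I*pi/3)
  chi_3          1             -1              1               -1            1               -1            
  chi_4          1             exp(-2*I*pi/3)  exp(2*I*pi/3)   1             exp(-2*I*pi/3)  exp(2*I*pi/3) 
  chi_5          1             exp(-I*pi/3)    exp(-2*I*pi/3)  -1            exp(2*I*pi/3)   exp(I*pi/3)   

Spot check: chi_4(3) = zeta_6^(4*3) = zeta_6^12 = 1.

Details: Z/6Z is abelian, so all 6 irreducible complex representations are 1-dimensional. They are given by chi_k(m) = zeta_6^(k*m) for k = 0,...,5. Row orthogonality: sum_m chi_k(m) conj(chi_l(m)) = 6 * [k = l].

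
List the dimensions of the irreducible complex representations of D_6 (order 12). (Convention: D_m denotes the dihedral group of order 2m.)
Dimensions: 1, 1, 1, 1, 2, 2

Proof sketch: There are 6 irreducibles (= number of conjugacy classes). Their dimensions d_i satisfy sum d_i^2 = |G| = 12: 1 + 1 + 1 + 1 + 4 + 4 = 12.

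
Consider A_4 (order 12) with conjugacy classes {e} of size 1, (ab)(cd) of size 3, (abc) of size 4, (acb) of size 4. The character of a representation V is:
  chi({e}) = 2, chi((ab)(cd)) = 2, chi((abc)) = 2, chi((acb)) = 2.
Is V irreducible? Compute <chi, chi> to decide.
Not irreducible (reducible): <chi, chi> = 4 > 1.

Why: <chi, chi> = (1/|G|) sum_C |C| * |chi(C)|^2 = (1/12)[1*|2|^2 + 3*|2|^2 + 4*|2|^2 + 4*|2|^2]
  = (1/12)[(4) + (12) + (16) + (16)] = 48/12 = 4.
(Exp terms are combined using exp(i*s)*conj(exp(i*t)) = exp(i*(s-t)), and sums of them are collapsed using the identity that for every m > 1 the m distinct m-th roots of unity sum to 0, e.g. 1 + exp(2*I*pi/3) + exp(-2*I*pi/3) = 0.)
A character is irreducible iff <chi, chi> = 1, so this representation is reducible.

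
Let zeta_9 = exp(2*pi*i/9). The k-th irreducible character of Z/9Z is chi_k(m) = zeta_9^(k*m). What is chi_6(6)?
chi_6(6) = zeta_9^36 = 1

Reasoning: chi_6(6) = zeta_9^(6*6) = zeta_9^36. Since zeta_9^9 = 1, this equals zeta_9^0 = exp(2*pi*i*0/9) = 1.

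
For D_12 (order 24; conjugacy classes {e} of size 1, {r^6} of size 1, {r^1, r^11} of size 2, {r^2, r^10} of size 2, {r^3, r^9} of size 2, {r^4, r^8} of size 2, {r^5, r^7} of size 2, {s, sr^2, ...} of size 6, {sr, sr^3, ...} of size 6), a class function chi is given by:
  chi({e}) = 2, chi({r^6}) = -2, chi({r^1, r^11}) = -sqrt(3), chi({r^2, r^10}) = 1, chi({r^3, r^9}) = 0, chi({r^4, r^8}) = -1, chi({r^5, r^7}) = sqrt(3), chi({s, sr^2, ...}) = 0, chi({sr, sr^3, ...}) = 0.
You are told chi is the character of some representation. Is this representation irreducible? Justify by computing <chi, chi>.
Irreducible: <chi, chi> = 1.

Proof sketch: <chi, chi> = (1/|G|) sum_C |C| * |chi(C)|^2 = (1/24)[1*|2|^2 + 1*|-2|^2 + 2*|-sqrt(3)|^2 + 2*|1|^2 + 2*|0|^2 + 2*|-1|^2 + 2*|sqrt(3)|^2 + 6*|0|^2 + 6*|0|^2]
  = (1/24)[(4) + (4) + (6) + (2) + (0) + (2) + (6) + (0) + (0)] = 24/24 = 1.
A character is irreducible iff <chi, chi> = 1, so this representation is irreducible.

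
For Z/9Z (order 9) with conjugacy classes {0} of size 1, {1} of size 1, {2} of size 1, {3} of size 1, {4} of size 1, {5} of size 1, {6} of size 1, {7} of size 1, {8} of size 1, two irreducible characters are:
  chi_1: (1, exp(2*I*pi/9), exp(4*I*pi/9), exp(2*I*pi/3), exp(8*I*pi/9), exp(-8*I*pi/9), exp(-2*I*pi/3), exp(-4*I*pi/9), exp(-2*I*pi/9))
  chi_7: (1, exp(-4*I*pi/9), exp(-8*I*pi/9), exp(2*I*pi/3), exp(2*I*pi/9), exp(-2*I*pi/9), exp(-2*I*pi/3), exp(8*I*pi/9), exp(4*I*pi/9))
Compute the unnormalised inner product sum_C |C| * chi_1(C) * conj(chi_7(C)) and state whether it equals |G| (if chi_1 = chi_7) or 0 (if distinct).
Sum = 0; so <chi_1, chi_7> = 0 (distinct irreducibles are orthogonal).

Argument: Compute term by term over conjugacy classes (|C| * chi_1(C) * conj(chi_7(C))):
  1*(1)*conj(1) + 1*(exp(2*I*pi/9))*conj(exp(-4*I*pi/9)) + 1*(exp(4*I*pi/9))*conj(exp(-8*I*pi/9)) + 1*(exp(2*I*pi/3))*conj(exp(2*I*pi/3)) + 1*(exp(8*I*pi/9))*conj(exp(2*I*pi/9)) + 1*(exp(-8*I*pi/9))*conj(exp(-2*I*pi/9)) + 1*(exp(-2*I*pi/3))*conj(exp(-2*I*pi/3)) + 1*(exp(-4*I*pi/9))*conj(exp(8*I*pi/9)) + 1*(exp(-2*I*pi/9))*conj(exp(4*I*pi/9))
  = (1) + (exp(2*I*pi/3)) + (exp(-2*I*pi/3)) + (1) + (exp(2*I*pi/3)) + (exp(-2*I*pi/3)) + (1) + (exp(2*I*pi/3)) + (exp(-2*I*pi/3))
  = 0.
(Exp terms are combined using exp(i*s)*conj(exp(i*t)) = exp(i*(s-t)), and sums of them are collapsed using the identity that for every m > 1 the m distinct m-th roots of unity sum to 0, e.g. 1 + exp(2*I*pi/3) + exp(-2*I*pi/3) = 0.)
Dividing by |G| = 9 gives 0/9 = 0, matching the row-orthogonality relation <chi_1, chi_7> = [chi_1 = chi_7].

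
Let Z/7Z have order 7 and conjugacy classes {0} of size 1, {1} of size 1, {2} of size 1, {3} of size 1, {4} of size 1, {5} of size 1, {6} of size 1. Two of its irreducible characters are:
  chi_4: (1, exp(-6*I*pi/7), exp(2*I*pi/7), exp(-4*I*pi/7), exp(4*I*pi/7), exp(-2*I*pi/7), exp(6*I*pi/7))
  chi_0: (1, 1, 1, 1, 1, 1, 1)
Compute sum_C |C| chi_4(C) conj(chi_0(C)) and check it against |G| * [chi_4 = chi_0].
Sum = 0; so <chi_4, chi_0> = 0 (distinct irreducibles are orthogonal).

Compute term by term over conjugacy classes (|C| * chi_4(C) * conj(chi_0(C))):
  1*(1)*conj(1) + 1*(exp(-6*I*pi/7))*conj(1) + 1*(exp(2*I*pi/7))*conj(1) + 1*(exp(-4*I*pi/7))*conj(1) + 1*(exp(4*I*pi/7))*conj(1) + 1*(exp(-2*I*pi/7))*conj(1) + 1*(exp(6*I*pi/7))*conj(1)
  = (1) + (exp(-6*I*pi/7)) + (exp(2*I*pi/7)) + (exp(-4*I*pi/7)) + (exp(4*I*pi/7)) + (exp(-2*I*pi/7)) + (exp(6*I*pi/7))
  = 0.
(Exp terms are combined using exp(i*s)*conj(exp(i*t)) = exp(i*(s-t)), and sums of them are collapsed using the identity that for every m > 1 the m distinct m-th roots of unity sum to 0, e.g. 1 + exp(2*I*pi/3) + exp(-2*I*pi/3) = 0.)
Dividing by |G| = 7 gives 0/7 = 0, matching the row-orthogonality relation <chi_4, chi_0> = [chi_4 = chi_0].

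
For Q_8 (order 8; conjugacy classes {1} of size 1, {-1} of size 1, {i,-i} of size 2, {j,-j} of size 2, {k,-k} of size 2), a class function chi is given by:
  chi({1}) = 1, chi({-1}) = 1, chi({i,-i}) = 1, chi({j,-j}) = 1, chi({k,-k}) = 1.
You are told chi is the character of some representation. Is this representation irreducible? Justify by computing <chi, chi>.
Irreducible: <chi, chi> = 1.

Justification: <chi, chi> = (1/|G|) sum_C |C| * |chi(C)|^2 = (1/8)[1*|1|^2 + 1*|1|^2 + 2*|1|^2 + 2*|1|^2 + 2*|1|^2]
  = (1/8)[(1) + (1) + (2) + (2) + (2)] = 8/8 = 1.
A character is irreducible iff <chi, chi> = 1, so this representation is irreducible.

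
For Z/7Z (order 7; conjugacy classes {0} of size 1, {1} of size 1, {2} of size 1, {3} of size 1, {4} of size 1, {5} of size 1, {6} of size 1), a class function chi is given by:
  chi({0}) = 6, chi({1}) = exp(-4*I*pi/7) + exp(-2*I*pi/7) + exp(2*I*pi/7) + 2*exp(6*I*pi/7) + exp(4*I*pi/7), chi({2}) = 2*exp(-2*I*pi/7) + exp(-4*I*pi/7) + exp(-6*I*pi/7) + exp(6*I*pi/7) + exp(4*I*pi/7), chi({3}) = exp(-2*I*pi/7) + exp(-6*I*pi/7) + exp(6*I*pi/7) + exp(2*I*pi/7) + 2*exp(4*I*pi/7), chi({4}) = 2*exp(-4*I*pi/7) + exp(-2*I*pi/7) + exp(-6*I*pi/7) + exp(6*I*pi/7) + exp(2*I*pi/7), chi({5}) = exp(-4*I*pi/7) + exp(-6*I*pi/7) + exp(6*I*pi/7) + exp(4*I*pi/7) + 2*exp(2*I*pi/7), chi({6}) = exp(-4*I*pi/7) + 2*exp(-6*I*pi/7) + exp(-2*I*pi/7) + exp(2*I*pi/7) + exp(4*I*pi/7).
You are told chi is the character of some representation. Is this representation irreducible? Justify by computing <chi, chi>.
Not irreducible (reducible): <chi, chi> = 8 > 1.

Argument: <chi, chi> = (1/|G|) sum_C |C| * |chi(C)|^2 = (1/7)[1*|6|^2 + 1*|exp(-4*I*pi/7) + exp(-2*I*pi/7) + exp(2*I*pi/7) + 2*exp(6*I*pi/7) + exp(4*I*pi/7)|^2 + 1*|2*exp(-2*I*pi/7) + exp(-4*I*pi/7) + exp(-6*I*pi/7) + exp(6*I*pi/7) + exp(4*I*pi/7)|^2 + 1*|exp(-2*I*pi/7) + exp(-6*I*pi/7) + exp(6*I*pi/7) + exp(2*I*pi/7) + 2*exp(4*I*pi/7)|^2 + 1*|2*exp(-4*I*pi/7) + exp(-2*I*pi/7) + exp(-6*I*pi/7) + exp(6*I*pi/7) + exp(2*I*pi/7)|^2 + 1*|exp(-4*I*pi/7) + exp(-6*I*pi/7) + exp(6*I*pi/7) + exp(4*I*pi/7) + 2*exp(2*I*pi/7)|^2 + 1*|exp(-4*I*pi/7) + 2*exp(-6*I*pi/7) + exp(-2*I*pi/7) + exp(2*I*pi/7) + exp(4*I*pi/7)|^2]
  = (1/7)[(36) + (8 + 5*exp(-4*I*pi/7) + 4*exp(-2*I*pi/7) + 5*exp(-6*I*pi/7) + 5*exp(6*I*pi/7) + 4*exp(2*I*pi/7) + 5*exp(4*I*pi/7)) + (8 + 5*exp(-2*I*pi/7) + 4*exp(-4*I*pi/7) + 5*exp(-6*I*pi/7) + 5*exp(6*I*pi/7) + 4*exp(4*I*pi/7) + 5*exp(2*I*pi/7)) + (8 + 5*exp(-4*I*pi/7) + 5*exp(-2*I*pi/7) + 4*exp(-6*I*pi/7) + 4*exp(6*I*pi/7) + 5*exp(2*I*pi/7) + 5*exp(4*I*pi/7)) + (8 + 5*exp(-4*I*pi/7) + 5*exp(-2*I*pi/7) + 4*exp(-6*I*pi/7) + 4*exp(6*I*pi/7) + 5*exp(2*I*pi/7) + 5*exp(4*I*pi/7)) + (8 + 5*exp(-2*I*pi/7) + 4*exp(-4*I*pi/7) + 5*exp(-6*I*pi/7) + 5*exp(6*I*pi/7) + 4*exp(4*I*pi/7) + 5*exp(2*I*pi/7)) + (8 + 5*exp(-4*I*pi/7) + 4*exp(-2*I*pi/7) + 5*exp(-6*I*pi/7) + 5*exp(6*I*pi/7) + 4*exp(2*I*pi/7) + 5*exp(4*I*pi/7))] = 56/7 = 8.
(Exp terms are combined using exp(i*s)*conj(exp(i*t)) = exp(i*(s-t)), and sums of them are collapsed using the identity that for every m > 1 the m distinct m-th roots of unity sum to 0, e.g. 1 + exp(2*I*pi/3) + exp(-2*I*pi/3) = 0.)
A character is irreducible iff <chi, chi> = 1, so this representation is reducible.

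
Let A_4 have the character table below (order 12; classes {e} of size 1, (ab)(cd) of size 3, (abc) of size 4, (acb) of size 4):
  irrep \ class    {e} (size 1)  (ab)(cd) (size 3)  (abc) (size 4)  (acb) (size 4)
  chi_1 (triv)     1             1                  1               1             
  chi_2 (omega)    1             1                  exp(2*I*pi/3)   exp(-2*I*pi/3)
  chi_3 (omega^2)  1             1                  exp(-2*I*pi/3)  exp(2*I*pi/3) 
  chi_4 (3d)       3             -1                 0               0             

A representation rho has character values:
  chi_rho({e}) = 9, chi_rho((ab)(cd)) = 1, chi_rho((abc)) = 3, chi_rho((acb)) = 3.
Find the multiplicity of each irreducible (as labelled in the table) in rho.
Multiplicities: chi_1: 3, chi_2: 0, chi_3: 0, chi_4: 2.

Derivation: Use <chi_rho, chi> = (1/|G|) sum_C |C| * chi_rho(C) * conj(chi(C)) with |G| = 12 for each irreducible chi in the table:
  <chi_rho, chi_1> = (1/12)[1*(9)*conj(1) + 3*(1)*conj(1) + 4*(3)*conj(1) + 4*(3)*conj(1)]
      = (1/12)[(9) + (3) + (12) + (12)] = 36/12 = 3
  <chi_rho, chi_2> = (1/12)[1*(9)*conj(1) + 3*(1)*conj(1) + 4*(3)*conj(exp(2*I*pi/3)) + 4*(3)*conj(exp(-2*I*pi/3))]
      = (1/12)[(9) + (3) + (12*exp(-2*I*pi/3)) + (12*exp(2*I*pi/3))] = 0/12 = 0
  <chi_rho, chi_3> = (1/12)[1*(9)*conj(1) + 3*(1)*conj(1) + 4*(3)*conj(exp(-2*I*pi/3)) + 4*(3)*conj(exp(2*I*pi/3))]
      = (1/12)[(9) + (3) + (12*exp(2*I*pi/3)) + (12*exp(-2*I*pi/3))] = 0/12 = 0
  <chi_rho, chi_4> = (1/12)[1*(9)*conj(3) + 3*(1)*conj(-1) + 4*(3)*conj(0) + 4*(3)*conj(0)]
      = (1/12)[(27) + (-3) + (0) + (0)] = 24/12 = 2
(Exp terms are combined using exp(i*s)*conj(exp(i*t)) = exp(i*(s-t)), and sums of them are collapsed using the identity that for every m > 1 the m distinct m-th roots of unity sum to 0, e.g. 1 + exp(2*I*pi/3) + exp(-2*I*pi/3) = 0.)
Dimension check: dim(rho) = sum (mult * dim) = 3*1 + 0*1 + 0*1 + 2*3 = 9 = chi_rho(e) = 9.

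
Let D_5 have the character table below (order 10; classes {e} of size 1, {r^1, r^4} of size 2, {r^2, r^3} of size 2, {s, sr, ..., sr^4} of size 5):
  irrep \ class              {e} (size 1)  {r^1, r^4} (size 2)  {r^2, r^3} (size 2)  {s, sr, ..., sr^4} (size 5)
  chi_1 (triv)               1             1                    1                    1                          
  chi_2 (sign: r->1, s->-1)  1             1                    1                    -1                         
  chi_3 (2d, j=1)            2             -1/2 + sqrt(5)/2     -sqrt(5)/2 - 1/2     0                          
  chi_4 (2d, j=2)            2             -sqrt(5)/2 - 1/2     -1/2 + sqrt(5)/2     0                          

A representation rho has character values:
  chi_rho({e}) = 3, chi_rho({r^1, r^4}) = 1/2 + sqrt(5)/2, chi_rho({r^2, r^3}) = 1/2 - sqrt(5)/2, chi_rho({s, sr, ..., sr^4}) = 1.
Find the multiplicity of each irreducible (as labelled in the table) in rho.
Multiplicities: chi_1: 1, chi_2: 0, chi_3: 1, chi_4: 0.

Proof sketch: Use <chi_rho, chi> = (1/|G|) sum_C |C| * chi_rho(C) * conj(chi(C)) with |G| = 10 for each irreducible chi in the table:
  <chi_rho, chi_1> = (1/10)[1*(3)*conj(1) + 2*(1/2 + sqrt(5)/2)*conj(1) + 2*(1/2 - sqrt(5)/2)*conj(1) + 5*(1)*conj(1)]
      = (1/10)[(3) + (1 + sqrt(5)) + (1 - sqrt(5)) + (5)] = 10/10 = 1
  <chi_rho, chi_2> = (1/10)[1*(3)*conj(1) + 2*(1/2 + sqrt(5)/2)*conj(1) + 2*(1/2 - sqrt(5)/2)*conj(1) + 5*(1)*conj(-1)]
      = (1/10)[(3) + (1 + sqrt(5)) + (1 - sqrt(5)) + (-5)] = 0/10 = 0
  <chi_rho, chi_3> = (1/10)[1*(3)*conj(2) + 2*(1/2 + sqrt(5)/2)*conj(-1/2 + sqrt(5)/2) + 2*(1/2 - sqrt(5)/2)*conj(-sqrt(5)/2 - 1/2) + 5*(1)*conj(0)]
      = (1/10)[(6) + (2) + (2) + (0)] = 10/10 = 1
  <chi_rho, chi_4> = (1/10)[1*(3)*conj(2) + 2*(1/2 + sqrt(5)/2)*conj(-sqrt(5)/2 - 1/2) + 2*(1/2 - sqrt(5)/2)*conj(-1/2 + sqrt(5)/2) + 5*(1)*conj(0)]
      = (1/10)[(6) + (-3 - sqrt(5)) + (-3 + sqrt(5)) + (0)] = 0/10 = 0
Dimension check: dim(rho) = sum (mult * dim) = 1*1 + 0*1 + 1*2 + 0*2 = 3 = chi_rho(e) = 3.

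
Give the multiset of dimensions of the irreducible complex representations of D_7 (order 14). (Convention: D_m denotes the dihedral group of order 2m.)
Dimensions: 1, 1, 2, 2, 2

Derivation: There are 5 irreducibles (= number of conjugacy classes). Their dimensions d_i satisfy sum d_i^2 = |G| = 14: 1 + 1 + 4 + 4 + 4 = 14.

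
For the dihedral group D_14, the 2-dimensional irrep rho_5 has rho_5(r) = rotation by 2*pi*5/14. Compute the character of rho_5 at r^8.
chi_{rho_5}(r^8) = 2*cos(2*pi*5*8/14) = 2*cos(2*pi/7)

Why: rho_5(r^8) is rotation by angle 2*pi*5*8/14, whose trace is 2*cos(2*pi*5*8/14) = 2*cos(2*pi/7).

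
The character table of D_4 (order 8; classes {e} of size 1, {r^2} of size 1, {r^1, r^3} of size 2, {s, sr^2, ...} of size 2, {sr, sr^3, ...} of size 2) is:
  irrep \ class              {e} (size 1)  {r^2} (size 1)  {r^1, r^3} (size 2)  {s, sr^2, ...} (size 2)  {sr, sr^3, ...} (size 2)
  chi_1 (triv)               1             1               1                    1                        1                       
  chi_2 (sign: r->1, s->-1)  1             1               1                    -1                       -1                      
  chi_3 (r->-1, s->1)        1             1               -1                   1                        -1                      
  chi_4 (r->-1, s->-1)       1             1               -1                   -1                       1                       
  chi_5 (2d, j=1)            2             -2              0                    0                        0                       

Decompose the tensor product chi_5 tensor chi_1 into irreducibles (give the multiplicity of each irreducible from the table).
chi_5 tensor chi_1 = chi_5 (all other irreducibles have multiplicity 0).

Argument: The character of a tensor product is the pointwise product (chi_5 * chi_1)(C) = chi_5(C) * chi_1(C):
  {e}: (2)*(1), {r^2}: (-2)*(1), {r^1, r^3}: (0)*(1), {s, sr^2, ...}: (0)*(1), {sr, sr^3, ...}: (0)*(1)
so (chi_5 * chi_1) takes values
  {e} -> 2, {r^2} -> -2, {r^1, r^3} -> 0, {s, sr^2, ...} -> 0, {sr, sr^3, ...} -> 0.
Now take the inner product of this character with each irreducible chi from the table, <chi_5*chi_1, chi> = (1/8) sum_C |C| (chi_5*chi_1)(C) conj(chi(C)):
  <chi_5*chi_1, chi_1> = (1/8)[1*(2)*conj(1) + 1*(-2)*conj(1) + 2*(0)*conj(1) + 2*(0)*conj(1) + 2*(0)*conj(1)]
      = (1/8)[(2) + (-2) + (0) + (0) + (0)] = 0/8 = 0
  <chi_5*chi_1, chi_2> = (1/8)[1*(2)*conj(1) + 1*(-2)*conj(1) + 2*(0)*conj(1) + 2*(0)*conj(-1) + 2*(0)*conj(-1)]
      = (1/8)[(2) + (-2) + (0) + (0) + (0)] = 0/8 = 0
  <chi_5*chi_1, chi_3> = (1/8)[1*(2)*conj(1) + 1*(-2)*conj(1) + 2*(0)*conj(-1) + 2*(0)*conj(1) + 2*(0)*conj(-1)]
      = (1/8)[(2) + (-2) + (0) + (0) + (0)] = 0/8 = 0
  <chi_5*chi_1, chi_4> = (1/8)[1*(2)*conj(1) + 1*(-2)*conj(1) + 2*(0)*conj(-1) + 2*(0)*conj(-1) + 2*(0)*conj(1)]
      = (1/8)[(2) + (-2) + (0) + (0) + (0)] = 0/8 = 0
  <chi_5*chi_1, chi_5> = (1/8)[1*(2)*conj(2) + 1*(-2)*conj(-2) + 2*(0)*conj(0) + 2*(0)*conj(0) + 2*(0)*conj(0)]
      = (1/8)[(4) + (4) + (0) + (0) + (0)] = 8/8 = 1
Hence the multiplicities are chi_5: 1. Dimension check: dim(chi_5)*dim(chi_1) = 2*1 = 2 and sum (mult * dim) = 1*2 = 2.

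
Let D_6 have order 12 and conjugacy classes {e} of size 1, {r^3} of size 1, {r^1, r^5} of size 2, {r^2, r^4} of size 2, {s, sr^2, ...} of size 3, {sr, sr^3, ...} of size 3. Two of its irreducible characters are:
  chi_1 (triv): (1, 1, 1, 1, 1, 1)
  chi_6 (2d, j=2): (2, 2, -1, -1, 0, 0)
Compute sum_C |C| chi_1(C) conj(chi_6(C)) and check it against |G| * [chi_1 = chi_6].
Sum = 0; so <chi_1, chi_6> = 0 (distinct irreducibles are orthogonal).

Working: Compute term by term over conjugacy classes (|C| * chi_1(C) * conj(chi_6(C))):
  1*(1)*conj(2) + 1*(1)*conj(2) + 2*(1)*conj(-1) + 2*(1)*conj(-1) + 3*(1)*conj(0) + 3*(1)*conj(0)
  = (2) + (2) + (-2) + (-2) + (0) + (0)
  = 0.
Dividing by |G| = 12 gives 0/12 = 0, matching the row-orthogonality relation <chi_1, chi_6> = [chi_1 = chi_6].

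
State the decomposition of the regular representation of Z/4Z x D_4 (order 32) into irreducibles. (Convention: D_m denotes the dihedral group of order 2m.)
Each irreducible V_i of dimension d_i appears with multiplicity d_i, i.e. rho_reg = (direct sum over all irreducibles V_i) d_i V_i. The irreducible dimensions for Z/4Z x D_4 are 1, 1, 1, 1, 1, 1, 1, 1, 1, 1, 1, 1, 1, 1, 1, 1, 2, 2, 2, 2: 16 irreducibles of dimension 1, each with multiplicity 1; 4 irreducibles of dimension 2, each with multiplicity 2. Total dimension 16*1*1 + 4*2*2 = 32 = |G|.

Derivation: General theorem: in the regular representation of a finite group G, each irreducible appears with multiplicity equal to its dimension. Check: dim(rho_reg) = sum d_i^2 = 1 + 1 + 1 + 1 + 1 + 1 + 1 + 1 + 1 + 1 + 1 + 1 + 1 + 1 + 1 + 1 + 4 + 4 + 4 + 4 = 32 = |G|.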